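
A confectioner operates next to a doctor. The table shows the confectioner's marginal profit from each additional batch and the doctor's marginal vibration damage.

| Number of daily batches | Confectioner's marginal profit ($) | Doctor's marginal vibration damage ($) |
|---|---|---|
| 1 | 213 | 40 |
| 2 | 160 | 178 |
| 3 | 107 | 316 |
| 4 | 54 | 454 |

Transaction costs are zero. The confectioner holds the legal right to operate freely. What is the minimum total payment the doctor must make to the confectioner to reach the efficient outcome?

Left alone the confectioner would choose level 4 (marginal profit stays positive).
Efficient level: k* = 1 (marginal profit ≥ marginal vibration damage through 1).
The doctor must at least cover the confectioner's forgone profit from cutting 4→1: 160 + 107 + 54 = 321.

$321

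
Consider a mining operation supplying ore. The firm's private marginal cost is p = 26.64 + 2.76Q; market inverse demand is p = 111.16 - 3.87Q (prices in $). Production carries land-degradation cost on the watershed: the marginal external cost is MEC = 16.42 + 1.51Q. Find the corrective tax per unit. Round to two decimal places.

Social marginal cost = private MC + MEC = 43.06 + 4.27Q.
Set SMC = demand: 43.06 + 4.27Q = 111.16 - 3.87Q → Q* = 8.3661.
The Pigouvian tax equals MEC at Q*: 16.42 + 1.51×8.3661 = 29.0528.

tax = $29.05 per unit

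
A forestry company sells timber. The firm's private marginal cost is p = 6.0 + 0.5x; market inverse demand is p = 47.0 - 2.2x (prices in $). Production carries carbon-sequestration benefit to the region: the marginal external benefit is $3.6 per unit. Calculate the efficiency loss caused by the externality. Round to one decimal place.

DWL = $2.4

Market equilibrium (private): 6.0 + 0.5x = 47.0 - 2.2x → x_m = 15.1852.
Social marginal cost = private MC − MEB = 2.4 + 0.5x.
Set SMC = demand: 2.4 + 0.5x = 47.0 - 2.2x → x* = 16.5185.
The welfare-loss triangle has base |x_m − x*| and height MEB(x_m) (the vertical gap between SMC and demand is zero at x* and MEB at x_m).
DWL = ½ × 1.3333 × 3.6000 = 2.3999.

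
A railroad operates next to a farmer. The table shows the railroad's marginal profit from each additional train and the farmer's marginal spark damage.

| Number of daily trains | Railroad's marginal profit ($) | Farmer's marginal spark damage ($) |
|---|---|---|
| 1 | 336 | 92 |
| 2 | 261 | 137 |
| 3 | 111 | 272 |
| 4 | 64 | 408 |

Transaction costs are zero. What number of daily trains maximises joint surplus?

Bargaining reaches the level where marginal profit last exceeds marginal spark damage.
That holds through level 2 (261 ≥ 137) but not at 3 (111 < 272).

2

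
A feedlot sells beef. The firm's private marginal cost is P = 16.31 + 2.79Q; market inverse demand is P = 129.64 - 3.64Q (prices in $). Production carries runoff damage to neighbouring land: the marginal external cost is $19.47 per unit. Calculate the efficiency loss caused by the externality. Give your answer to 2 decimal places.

Market equilibrium (private): 16.31 + 2.79Q = 129.64 - 3.64Q → Q_m = 17.6252.
Social marginal cost = private MC + MEC = 35.78 + 2.79Q.
Set SMC = demand: 35.78 + 2.79Q = 129.64 - 3.64Q → Q* = 14.5972.
The welfare-loss triangle has base |Q_m − Q*| and height MEC(Q_m) (the vertical gap between SMC and demand is zero at Q* and MEC at Q_m).
DWL = ½ × 3.0280 × 19.4700 = 29.4776.

DWL = $29.48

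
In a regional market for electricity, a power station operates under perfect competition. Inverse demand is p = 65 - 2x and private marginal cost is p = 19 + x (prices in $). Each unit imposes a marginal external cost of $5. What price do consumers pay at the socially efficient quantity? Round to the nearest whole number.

P = $38

Social marginal cost = private MC + MEC = 24 + x.
Set SMC = demand: 24 + x = 65 - 2x → x* = 13.6667.
Consumer price on the demand curve at x*: 65 − 2×13.6667 = 37.6666.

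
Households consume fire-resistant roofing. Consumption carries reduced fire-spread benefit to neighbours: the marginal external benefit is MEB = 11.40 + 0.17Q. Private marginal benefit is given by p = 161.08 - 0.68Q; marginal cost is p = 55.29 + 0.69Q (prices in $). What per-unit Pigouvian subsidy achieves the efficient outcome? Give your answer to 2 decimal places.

subsidy = $28.00 per unit

Social marginal benefit = demand + MEB = 172.48 - 0.51Q.
Set SMB = MC: 172.48 - 0.51Q = 55.29 + 0.69Q → Q* = 97.6583.
The Pigouvian subsidy equals MEB at Q*: 11.40 + 0.17×97.6583 = 28.0019.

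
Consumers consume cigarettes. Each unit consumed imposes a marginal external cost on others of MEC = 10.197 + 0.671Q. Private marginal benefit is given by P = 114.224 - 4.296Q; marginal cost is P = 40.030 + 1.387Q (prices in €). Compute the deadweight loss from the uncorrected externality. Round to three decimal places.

DWL = €28.279

Market equilibrium (private): 40.030 + 1.387Q = 114.224 - 4.296Q → Q_m = 13.0554.
Social marginal benefit = demand − MEC = 104.027 - 4.967Q.
Set SMB = MC: 104.027 - 4.967Q = 40.030 + 1.387Q → Q* = 10.0719.
The loss is the area between SMB and MC from Q* to Q_m; with linear curves that's a triangle of height MEC(Q_m).
DWL = ½ × 2.9835 × 18.9572 = 28.2794.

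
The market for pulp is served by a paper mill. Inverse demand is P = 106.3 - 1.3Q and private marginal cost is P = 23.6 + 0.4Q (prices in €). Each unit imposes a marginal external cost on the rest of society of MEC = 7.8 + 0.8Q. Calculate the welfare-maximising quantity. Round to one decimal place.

Q* = 30.0

Social marginal cost = private MC + MEC = 31.4 + 1.2Q.
Set SMC = demand: 31.4 + 1.2Q = 106.3 - 1.3Q → Q* = 29.9600.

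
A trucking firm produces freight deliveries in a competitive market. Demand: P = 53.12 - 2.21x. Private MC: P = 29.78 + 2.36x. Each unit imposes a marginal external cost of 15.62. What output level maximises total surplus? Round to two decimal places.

x* = 1.69

Social marginal cost = private MC + MEC = 45.40 + 2.36x.
Set SMC = demand: 45.40 + 2.36x = 53.12 - 2.21x → x* = 1.6893.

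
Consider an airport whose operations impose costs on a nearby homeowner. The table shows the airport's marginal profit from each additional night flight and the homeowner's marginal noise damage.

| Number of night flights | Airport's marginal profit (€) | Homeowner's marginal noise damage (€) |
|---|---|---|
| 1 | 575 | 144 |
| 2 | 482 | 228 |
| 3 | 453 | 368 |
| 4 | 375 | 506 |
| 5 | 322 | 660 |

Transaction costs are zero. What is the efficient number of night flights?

Bargaining reaches the level where marginal profit last exceeds marginal noise damage.
That holds through level 3 (453 ≥ 368) but not at 4 (375 < 506).

3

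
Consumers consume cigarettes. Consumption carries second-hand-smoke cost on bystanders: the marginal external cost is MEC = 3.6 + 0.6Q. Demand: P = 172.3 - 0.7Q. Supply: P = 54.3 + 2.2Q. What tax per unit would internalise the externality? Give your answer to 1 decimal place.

tax = 23.2 per unit

Social marginal benefit = demand − MEC = 168.7 - 1.3Q.
Set SMB = MC: 168.7 - 1.3Q = 54.3 + 2.2Q → Q* = 32.6857.
The Pigouvian tax equals MEC at Q*: 3.6 + 0.6×32.6857 = 23.2114.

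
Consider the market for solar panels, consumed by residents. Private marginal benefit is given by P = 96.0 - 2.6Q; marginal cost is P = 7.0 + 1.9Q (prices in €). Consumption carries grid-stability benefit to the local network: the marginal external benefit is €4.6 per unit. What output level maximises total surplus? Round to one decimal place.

Social marginal benefit = demand + MEB = 100.6 - 2.6Q.
Set SMB = MC: 100.6 - 2.6Q = 7.0 + 1.9Q → Q* = 20.8000.

Q* = 20.8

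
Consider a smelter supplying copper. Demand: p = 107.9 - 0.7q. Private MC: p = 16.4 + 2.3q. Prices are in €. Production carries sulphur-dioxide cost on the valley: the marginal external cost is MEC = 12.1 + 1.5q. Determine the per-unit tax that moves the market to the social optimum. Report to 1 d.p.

Social marginal cost = private MC + MEC = 28.5 + 3.8q.
Set SMC = demand: 28.5 + 3.8q = 107.9 - 0.7q → q* = 17.6444.
The Pigouvian tax equals MEC at q*: 12.1 + 1.5×17.6444 = 38.5666.

tax = €38.6 per unit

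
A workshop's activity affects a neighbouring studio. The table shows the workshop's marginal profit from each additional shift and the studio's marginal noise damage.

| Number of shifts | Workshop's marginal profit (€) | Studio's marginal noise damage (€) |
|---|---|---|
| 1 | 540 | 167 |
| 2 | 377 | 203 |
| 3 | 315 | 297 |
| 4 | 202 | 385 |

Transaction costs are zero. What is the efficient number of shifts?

Bargaining reaches the level where marginal profit last exceeds marginal noise damage.
That holds through level 3 (315 ≥ 297) but not at 4 (202 < 385).

3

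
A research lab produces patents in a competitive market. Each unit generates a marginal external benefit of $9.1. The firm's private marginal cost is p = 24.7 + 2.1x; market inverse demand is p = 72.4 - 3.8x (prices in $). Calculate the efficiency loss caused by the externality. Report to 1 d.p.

DWL = $7.0

Market equilibrium (private): 24.7 + 2.1x = 72.4 - 3.8x → x_m = 8.0847.
Social marginal cost = private MC − MEB = 15.6 + 2.1x.
Set SMC = demand: 15.6 + 2.1x = 72.4 - 3.8x → x* = 9.6271.
The welfare-loss triangle has base |x_m − x*| and height MEB(x_m) (the vertical gap between SMC and demand is zero at x* and MEB at x_m).
DWL = ½ × 1.5424 × 9.1000 = 7.0179.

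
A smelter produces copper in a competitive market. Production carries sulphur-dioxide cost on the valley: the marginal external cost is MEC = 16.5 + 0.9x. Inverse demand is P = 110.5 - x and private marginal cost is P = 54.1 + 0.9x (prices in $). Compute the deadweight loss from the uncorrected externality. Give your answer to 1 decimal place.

Market equilibrium (private): 54.1 + 0.9x = 110.5 - x → x_m = 29.6842.
Social marginal cost = private MC + MEC = 70.6 + 1.8x.
Set SMC = demand: 70.6 + 1.8x = 110.5 - x → x* = 14.2500.
The welfare-loss triangle has base |x_m − x*| and height MEC(x_m) (the vertical gap between SMC and demand is zero at x* and MEC at x_m).
DWL = ½ × 15.4342 × 43.2158 = 333.5007.

DWL = $333.5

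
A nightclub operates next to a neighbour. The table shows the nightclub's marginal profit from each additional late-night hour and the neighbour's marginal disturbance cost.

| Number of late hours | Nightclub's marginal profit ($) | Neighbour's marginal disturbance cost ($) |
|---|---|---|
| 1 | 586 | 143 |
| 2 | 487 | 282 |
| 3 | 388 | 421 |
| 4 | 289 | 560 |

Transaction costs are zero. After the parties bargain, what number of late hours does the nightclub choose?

2

Bargaining reaches the level where marginal profit last exceeds marginal disturbance cost.
That holds through level 2 (487 ≥ 282) but not at 3 (388 < 421).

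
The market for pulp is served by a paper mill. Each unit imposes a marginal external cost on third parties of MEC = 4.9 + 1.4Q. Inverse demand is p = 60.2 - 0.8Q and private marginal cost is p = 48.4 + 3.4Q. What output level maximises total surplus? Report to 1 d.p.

Q* = 1.2

Social marginal cost = private MC + MEC = 53.3 + 4.8Q.
Set SMC = demand: 53.3 + 4.8Q = 60.2 - 0.8Q → Q* = 1.2321.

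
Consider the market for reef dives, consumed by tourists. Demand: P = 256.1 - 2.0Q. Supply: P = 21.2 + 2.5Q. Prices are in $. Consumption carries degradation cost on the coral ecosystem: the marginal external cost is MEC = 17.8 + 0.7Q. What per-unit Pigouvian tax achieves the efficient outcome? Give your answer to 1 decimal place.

tax = $47.0 per unit

Social marginal benefit = demand − MEC = 238.3 - 2.7Q.
Set SMB = MC: 238.3 - 2.7Q = 21.2 + 2.5Q → Q* = 41.7500.
The Pigouvian tax equals MEC at Q*: 17.8 + 0.7×41.7500 = 47.0250.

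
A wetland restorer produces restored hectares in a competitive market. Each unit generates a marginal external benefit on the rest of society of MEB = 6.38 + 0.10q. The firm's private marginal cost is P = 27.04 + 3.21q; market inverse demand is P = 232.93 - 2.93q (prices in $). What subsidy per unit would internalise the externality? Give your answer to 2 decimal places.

subsidy = $9.89 per unit

Social marginal cost = private MC − MEB = 20.66 + 3.11q.
Set SMC = demand: 20.66 + 3.11q = 232.93 - 2.93q → q* = 35.1440.
The Pigouvian subsidy equals MEB at q*: 6.38 + 0.10×35.1440 = 9.8944.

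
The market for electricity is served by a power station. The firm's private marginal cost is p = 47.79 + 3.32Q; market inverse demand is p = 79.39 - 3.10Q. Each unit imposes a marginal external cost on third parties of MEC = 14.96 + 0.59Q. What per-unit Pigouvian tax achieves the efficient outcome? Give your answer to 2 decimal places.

Social marginal cost = private MC + MEC = 62.75 + 3.91Q.
Set SMC = demand: 62.75 + 3.91Q = 79.39 - 3.10Q → Q* = 2.3738.
The Pigouvian tax equals MEC at Q*: 14.96 + 0.59×2.3738 = 16.3605.

tax = 16.36 per unit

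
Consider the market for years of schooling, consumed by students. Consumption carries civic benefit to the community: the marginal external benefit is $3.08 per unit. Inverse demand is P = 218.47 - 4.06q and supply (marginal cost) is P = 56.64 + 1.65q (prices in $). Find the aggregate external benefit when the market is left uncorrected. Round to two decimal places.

$87.29

Market equilibrium (private): 56.64 + 1.65q = 218.47 - 4.06q → q_m = 28.3415.
Total external benefit = MEB × q_m = 3.08 × 28.3415 = 87.2918.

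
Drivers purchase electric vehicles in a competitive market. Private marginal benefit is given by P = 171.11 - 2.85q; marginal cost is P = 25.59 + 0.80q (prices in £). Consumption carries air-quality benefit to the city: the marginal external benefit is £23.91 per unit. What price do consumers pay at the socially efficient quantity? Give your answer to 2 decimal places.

P = £38.82

Social marginal benefit = demand + MEB = 195.02 - 2.85q.
Set SMB = MC: 195.02 - 2.85q = 25.59 + 0.80q → q* = 46.4192.
Consumer price on the demand curve at q*: 171.11 − 2.85×46.4192 = 38.8153.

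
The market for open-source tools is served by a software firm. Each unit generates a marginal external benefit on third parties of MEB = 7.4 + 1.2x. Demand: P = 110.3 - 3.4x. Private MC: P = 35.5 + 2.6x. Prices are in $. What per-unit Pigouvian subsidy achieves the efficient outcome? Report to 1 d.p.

Social marginal cost = private MC − MEB = 28.1 + 1.4x.
Set SMC = demand: 28.1 + 1.4x = 110.3 - 3.4x → x* = 17.1250.
The Pigouvian subsidy equals MEB at x*: 7.4 + 1.2×17.1250 = 27.9500.

subsidy = $28.0 per unit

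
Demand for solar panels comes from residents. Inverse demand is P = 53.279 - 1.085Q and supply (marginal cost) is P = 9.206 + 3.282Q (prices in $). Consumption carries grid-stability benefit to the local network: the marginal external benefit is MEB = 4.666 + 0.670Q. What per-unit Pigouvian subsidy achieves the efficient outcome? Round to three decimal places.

subsidy = $13.499 per unit

Social marginal benefit = demand + MEB = 57.945 - 0.415Q.
Set SMB = MC: 57.945 - 0.415Q = 9.206 + 3.282Q → Q* = 13.1834.
The Pigouvian subsidy equals MEB at Q*: 4.666 + 0.670×13.1834 = 13.4989.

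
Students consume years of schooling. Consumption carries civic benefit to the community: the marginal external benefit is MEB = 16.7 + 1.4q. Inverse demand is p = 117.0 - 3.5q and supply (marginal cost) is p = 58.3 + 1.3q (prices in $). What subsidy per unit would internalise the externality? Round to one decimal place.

subsidy = $47.7 per unit

Social marginal benefit = demand + MEB = 133.7 - 2.1q.
Set SMB = MC: 133.7 - 2.1q = 58.3 + 1.3q → q* = 22.1765.
The Pigouvian subsidy equals MEB at q*: 16.7 + 1.4×22.1765 = 47.7471.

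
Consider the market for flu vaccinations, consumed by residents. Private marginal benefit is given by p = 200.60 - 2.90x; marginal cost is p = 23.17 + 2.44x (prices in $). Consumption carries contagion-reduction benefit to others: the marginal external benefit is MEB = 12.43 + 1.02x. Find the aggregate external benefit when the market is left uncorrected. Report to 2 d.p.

Market equilibrium (private): 23.17 + 2.44x = 200.60 - 2.90x → x_m = 33.2266.
Total external benefit = ∫₀^{x_m} (12.43 + 1.02x) dx = 12.43×33.2266 + ½×1.02×33.2266² = 976.0502.

$976.05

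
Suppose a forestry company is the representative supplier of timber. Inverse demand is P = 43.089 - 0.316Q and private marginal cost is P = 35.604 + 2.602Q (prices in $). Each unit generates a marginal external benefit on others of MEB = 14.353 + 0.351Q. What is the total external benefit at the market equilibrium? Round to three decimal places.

$37.972

Market equilibrium (private): 35.604 + 2.602Q = 43.089 - 0.316Q → Q_m = 2.5651.
Total external benefit = ∫₀^{Q_m} (14.353 + 0.351Q) dQ = 14.353×2.5651 + ½×0.351×2.5651² = 37.9716.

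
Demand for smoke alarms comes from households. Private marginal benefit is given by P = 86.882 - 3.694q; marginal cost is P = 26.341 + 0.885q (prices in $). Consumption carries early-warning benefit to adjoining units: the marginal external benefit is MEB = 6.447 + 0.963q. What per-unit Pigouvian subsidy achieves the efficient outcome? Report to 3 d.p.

Social marginal benefit = demand + MEB = 93.329 - 2.731q.
Set SMB = MC: 93.329 - 2.731q = 26.341 + 0.885q → q* = 18.5254.
The Pigouvian subsidy equals MEB at q*: 6.447 + 0.963×18.5254 = 24.2870.

subsidy = $24.287 per unit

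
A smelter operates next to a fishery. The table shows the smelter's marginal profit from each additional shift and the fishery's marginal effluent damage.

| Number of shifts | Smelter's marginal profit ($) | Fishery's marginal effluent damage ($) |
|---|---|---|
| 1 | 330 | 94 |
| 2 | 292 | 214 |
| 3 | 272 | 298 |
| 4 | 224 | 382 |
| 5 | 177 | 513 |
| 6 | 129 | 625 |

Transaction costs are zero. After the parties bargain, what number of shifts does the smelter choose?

Bargaining reaches the level where marginal profit last exceeds marginal effluent damage.
That holds through level 2 (292 ≥ 214) but not at 3 (272 < 298).

2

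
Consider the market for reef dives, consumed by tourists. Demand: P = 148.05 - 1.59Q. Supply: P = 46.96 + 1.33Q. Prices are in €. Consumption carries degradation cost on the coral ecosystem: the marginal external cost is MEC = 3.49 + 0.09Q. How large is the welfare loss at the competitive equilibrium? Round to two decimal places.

DWL = €7.25

Market equilibrium (private): 46.96 + 1.33Q = 148.05 - 1.59Q → Q_m = 34.6199.
Social marginal benefit = demand − MEC = 144.56 - 1.68Q.
Set SMB = MC: 144.56 - 1.68Q = 46.96 + 1.33Q → Q* = 32.4252.
The loss is the area between SMB and MC from Q* to Q_m; with linear curves that's a triangle of height MEC(Q_m).
DWL = ½ × 2.1947 × 6.6058 = 7.2489.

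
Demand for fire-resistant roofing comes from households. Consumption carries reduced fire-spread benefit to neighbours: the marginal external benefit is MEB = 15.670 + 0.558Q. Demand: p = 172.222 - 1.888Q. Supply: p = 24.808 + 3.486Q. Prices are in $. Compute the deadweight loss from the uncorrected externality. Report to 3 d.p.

Market equilibrium (private): 24.808 + 3.486Q = 172.222 - 1.888Q → Q_m = 27.4310.
Social marginal benefit = demand + MEB = 187.892 - 1.330Q.
Set SMB = MC: 187.892 - 1.330Q = 24.808 + 3.486Q → Q* = 33.8630.
The welfare-loss triangle has base |Q_m − Q*| and height MEB(Q_m) (the vertical gap between SMB and MC is zero at Q* and MEB at Q_m).
DWL = ½ × 6.4320 × 30.9765 = 99.6204.

DWL = $99.620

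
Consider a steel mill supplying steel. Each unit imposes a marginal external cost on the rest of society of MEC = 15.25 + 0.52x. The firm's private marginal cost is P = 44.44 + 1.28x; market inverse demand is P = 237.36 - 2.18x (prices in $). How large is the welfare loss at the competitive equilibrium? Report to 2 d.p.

Market equilibrium (private): 44.44 + 1.28x = 237.36 - 2.18x → x_m = 55.7572.
Social marginal cost = private MC + MEC = 59.69 + 1.80x.
Set SMC = demand: 59.69 + 1.80x = 237.36 - 2.18x → x* = 44.6407.
Between x* and x_m the wedge SMC − demand runs linearly from 0 to MEC(x_m), so the loss is a triangle.
DWL = ½ × 11.1165 × 44.2438 = 245.9181.

DWL = $245.92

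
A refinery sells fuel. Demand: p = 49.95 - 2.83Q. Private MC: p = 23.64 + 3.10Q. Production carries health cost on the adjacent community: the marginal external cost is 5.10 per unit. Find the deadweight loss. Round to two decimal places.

DWL = 2.19

Market equilibrium (private): 23.64 + 3.10Q = 49.95 - 2.83Q → Q_m = 4.4368.
Social marginal cost = private MC + MEC = 28.74 + 3.10Q.
Set SMC = demand: 28.74 + 3.10Q = 49.95 - 2.83Q → Q* = 3.5767.
The loss is the area between SMC and demand from Q* to Q_m; with linear curves that's a triangle of height MEC(Q_m).
DWL = ½ × 0.8601 × 5.1000 = 2.1933.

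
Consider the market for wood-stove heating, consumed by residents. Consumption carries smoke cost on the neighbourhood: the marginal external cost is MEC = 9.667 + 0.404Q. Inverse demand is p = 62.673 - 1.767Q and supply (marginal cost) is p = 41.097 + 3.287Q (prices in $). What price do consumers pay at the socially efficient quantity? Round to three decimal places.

P = $58.818

Social marginal benefit = demand − MEC = 53.006 - 2.171Q.
Set SMB = MC: 53.006 - 2.171Q = 41.097 + 3.287Q → Q* = 2.1819.
Consumer price on the demand curve at Q*: 62.673 − 1.767×2.1819 = 58.8176.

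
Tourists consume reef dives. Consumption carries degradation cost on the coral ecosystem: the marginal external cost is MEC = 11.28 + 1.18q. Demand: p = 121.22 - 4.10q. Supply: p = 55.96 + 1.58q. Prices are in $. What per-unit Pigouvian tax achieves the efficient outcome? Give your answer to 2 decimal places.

tax = $20.57 per unit

Social marginal benefit = demand − MEC = 109.94 - 5.28q.
Set SMB = MC: 109.94 - 5.28q = 55.96 + 1.58q → q* = 7.8688.
The Pigouvian tax equals MEC at q*: 11.28 + 1.18×7.8688 = 20.5652.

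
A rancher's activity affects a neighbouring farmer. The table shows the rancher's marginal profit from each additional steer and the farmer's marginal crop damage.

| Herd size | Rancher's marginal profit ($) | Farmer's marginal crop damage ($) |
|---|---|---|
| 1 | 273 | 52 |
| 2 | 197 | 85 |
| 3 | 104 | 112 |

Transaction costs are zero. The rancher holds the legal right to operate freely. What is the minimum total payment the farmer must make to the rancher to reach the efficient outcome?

$104

Left alone the rancher would choose level 3 (marginal profit stays positive).
Efficient level: k* = 2 (marginal profit ≥ marginal crop damage through 2).
The farmer must at least cover the rancher's forgone profit from cutting 3→2: 104 = 104.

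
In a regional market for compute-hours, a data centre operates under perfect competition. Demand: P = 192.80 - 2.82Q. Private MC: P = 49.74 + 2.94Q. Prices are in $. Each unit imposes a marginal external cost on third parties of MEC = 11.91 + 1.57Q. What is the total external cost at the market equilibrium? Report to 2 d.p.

Market equilibrium (private): 49.74 + 2.94Q = 192.80 - 2.82Q → Q_m = 24.8368.
Total external cost = ∫₀^{Q_m} (11.91 + 1.57Q) dQ = 11.91×24.8368 + ½×1.57×24.8368² = 780.0466.

$780.05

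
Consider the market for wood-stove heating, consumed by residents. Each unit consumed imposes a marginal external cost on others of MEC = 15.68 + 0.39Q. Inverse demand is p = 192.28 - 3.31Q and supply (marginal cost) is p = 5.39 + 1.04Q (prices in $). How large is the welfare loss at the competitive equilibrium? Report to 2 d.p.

DWL = $110.98

Market equilibrium (private): 5.39 + 1.04Q = 192.28 - 3.31Q → Q_m = 42.9632.
Social marginal benefit = demand − MEC = 176.60 - 3.70Q.
Set SMB = MC: 176.60 - 3.70Q = 5.39 + 1.04Q → Q* = 36.1203.
The welfare-loss triangle has base |Q_m − Q*| and height MEC(Q_m) (the vertical gap between SMB and MC is zero at Q* and MEC at Q_m).
DWL = ½ × 6.8429 × 32.4357 = 110.9771.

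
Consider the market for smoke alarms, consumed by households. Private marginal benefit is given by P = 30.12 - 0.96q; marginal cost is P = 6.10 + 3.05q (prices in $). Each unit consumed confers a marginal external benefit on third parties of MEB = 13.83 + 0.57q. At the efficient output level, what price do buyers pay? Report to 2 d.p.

P = $19.56

Social marginal benefit = demand + MEB = 43.95 - 0.39q.
Set SMB = MC: 43.95 - 0.39q = 6.10 + 3.05q → q* = 11.0029.
Consumer price on the demand curve at q*: 30.12 − 0.96×11.0029 = 19.5572.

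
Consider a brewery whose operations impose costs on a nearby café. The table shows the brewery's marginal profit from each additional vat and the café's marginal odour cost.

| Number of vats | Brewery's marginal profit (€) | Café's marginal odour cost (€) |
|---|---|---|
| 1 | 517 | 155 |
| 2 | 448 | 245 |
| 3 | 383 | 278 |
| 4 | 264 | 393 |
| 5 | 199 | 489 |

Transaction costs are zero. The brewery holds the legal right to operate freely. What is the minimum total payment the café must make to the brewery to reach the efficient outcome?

€463

Left alone the brewery would choose level 5 (marginal profit stays positive).
Efficient level: k* = 3 (marginal profit ≥ marginal odour cost through 3).
The café must at least cover the brewery's forgone profit from cutting 5→3: 264 + 199 = 463.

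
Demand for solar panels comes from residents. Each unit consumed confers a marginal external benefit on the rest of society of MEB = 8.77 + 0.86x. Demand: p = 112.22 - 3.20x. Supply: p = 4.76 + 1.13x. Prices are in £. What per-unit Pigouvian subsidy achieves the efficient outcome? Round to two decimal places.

Social marginal benefit = demand + MEB = 120.99 - 2.34x.
Set SMB = MC: 120.99 - 2.34x = 4.76 + 1.13x → x* = 33.4957.
The Pigouvian subsidy equals MEB at x*: 8.77 + 0.86×33.4957 = 37.5763.

subsidy = £37.58 per unit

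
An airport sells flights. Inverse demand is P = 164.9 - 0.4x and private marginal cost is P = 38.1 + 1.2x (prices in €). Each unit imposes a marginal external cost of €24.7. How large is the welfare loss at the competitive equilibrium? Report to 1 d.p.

Market equilibrium (private): 38.1 + 1.2x = 164.9 - 0.4x → x_m = 79.2500.
Social marginal cost = private MC + MEC = 62.8 + 1.2x.
Set SMC = demand: 62.8 + 1.2x = 164.9 - 0.4x → x* = 63.8125.
Between x* and x_m the wedge SMC − demand runs linearly from 0 to MEC(x_m), so the loss is a triangle.
DWL = ½ × 15.4375 × 24.7000 = 190.6531.

DWL = €190.7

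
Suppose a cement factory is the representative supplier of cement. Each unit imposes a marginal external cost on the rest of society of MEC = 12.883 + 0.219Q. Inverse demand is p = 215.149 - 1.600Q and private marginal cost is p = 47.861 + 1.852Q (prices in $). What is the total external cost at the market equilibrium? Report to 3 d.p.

Market equilibrium (private): 47.861 + 1.852Q = 215.149 - 1.600Q → Q_m = 48.4612.
Total external cost = ∫₀^{Q_m} (12.883 + 0.219Q) dQ = 12.883×48.4612 + ½×0.219×48.4612² = 881.4851.

$881.485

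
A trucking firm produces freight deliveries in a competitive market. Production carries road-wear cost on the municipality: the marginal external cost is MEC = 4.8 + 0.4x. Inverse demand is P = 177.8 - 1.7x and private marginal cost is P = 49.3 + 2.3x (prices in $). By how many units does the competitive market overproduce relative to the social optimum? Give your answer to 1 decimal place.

Market equilibrium (private): 49.3 + 2.3x = 177.8 - 1.7x → x_m = 32.1250.
Social marginal cost = private MC + MEC = 54.1 + 2.7x.
Set SMC = demand: 54.1 + 2.7x = 177.8 - 1.7x → x* = 28.1136.
Gap = |32.1250 − 28.1136| = 4.0114.

4.0 units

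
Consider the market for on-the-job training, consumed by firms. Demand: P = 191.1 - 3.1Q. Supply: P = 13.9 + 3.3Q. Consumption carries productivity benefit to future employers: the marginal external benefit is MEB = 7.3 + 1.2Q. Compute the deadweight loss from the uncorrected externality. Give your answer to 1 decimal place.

DWL = 157.9

Market equilibrium (private): 13.9 + 3.3Q = 191.1 - 3.1Q → Q_m = 27.6875.
Social marginal benefit = demand + MEB = 198.4 - 1.9Q.
Set SMB = MC: 198.4 - 1.9Q = 13.9 + 3.3Q → Q* = 35.4808.
The welfare-loss triangle has base |Q_m − Q*| and height MEB(Q_m) (the vertical gap between SMB and MC is zero at Q* and MEB at Q_m).
DWL = ½ × 7.7933 × 40.5250 = 157.9117.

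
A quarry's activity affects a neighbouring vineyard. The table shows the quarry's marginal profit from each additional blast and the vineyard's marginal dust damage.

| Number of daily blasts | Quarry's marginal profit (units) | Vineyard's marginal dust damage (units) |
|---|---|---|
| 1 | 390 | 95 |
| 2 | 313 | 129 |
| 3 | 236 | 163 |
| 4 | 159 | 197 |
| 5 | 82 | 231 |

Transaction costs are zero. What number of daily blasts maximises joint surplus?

3

Bargaining reaches the level where marginal profit last exceeds marginal dust damage.
That holds through level 3 (236 ≥ 163) but not at 4 (159 < 197).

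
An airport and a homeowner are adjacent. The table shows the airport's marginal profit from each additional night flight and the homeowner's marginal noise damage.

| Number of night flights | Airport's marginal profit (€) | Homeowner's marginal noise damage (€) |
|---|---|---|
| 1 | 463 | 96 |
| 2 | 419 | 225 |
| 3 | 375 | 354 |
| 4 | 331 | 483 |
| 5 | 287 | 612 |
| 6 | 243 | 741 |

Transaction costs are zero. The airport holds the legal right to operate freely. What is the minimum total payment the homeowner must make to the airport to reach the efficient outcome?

Left alone the airport would choose level 6 (marginal profit stays positive).
Efficient level: k* = 3 (marginal profit ≥ marginal noise damage through 3).
The homeowner must at least cover the airport's forgone profit from cutting 6→3: 331 + 287 + 243 = 861.

€861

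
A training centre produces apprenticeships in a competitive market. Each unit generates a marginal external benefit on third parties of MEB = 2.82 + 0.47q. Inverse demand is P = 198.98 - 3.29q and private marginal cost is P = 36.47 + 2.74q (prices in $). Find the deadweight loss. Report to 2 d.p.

Market equilibrium (private): 36.47 + 2.74q = 198.98 - 3.29q → q_m = 26.9502.
Social marginal cost = private MC − MEB = 33.65 + 2.27q.
Set SMC = demand: 33.65 + 2.27q = 198.98 - 3.29q → q* = 29.7356.
The loss is the area between SMC and demand from q* to q_m; with linear curves that's a triangle of height MEB(q_m).
DWL = ½ × 2.7854 × 15.4866 = 21.5682.

DWL = $21.57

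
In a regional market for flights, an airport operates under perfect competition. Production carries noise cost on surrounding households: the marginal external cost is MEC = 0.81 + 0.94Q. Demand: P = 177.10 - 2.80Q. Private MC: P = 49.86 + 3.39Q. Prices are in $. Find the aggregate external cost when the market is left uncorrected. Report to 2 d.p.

$215.24

Market equilibrium (private): 49.86 + 3.39Q = 177.10 - 2.80Q → Q_m = 20.5557.
Total external cost = ∫₀^{Q_m} (0.81 + 0.94Q) dQ = 0.81×20.5557 + ½×0.94×20.5557² = 215.2424.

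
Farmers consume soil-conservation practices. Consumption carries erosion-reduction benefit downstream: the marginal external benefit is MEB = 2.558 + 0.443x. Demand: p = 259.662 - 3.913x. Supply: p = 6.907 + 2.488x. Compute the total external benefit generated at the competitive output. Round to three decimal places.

446.372

Market equilibrium (private): 6.907 + 2.488x = 259.662 - 3.913x → x_m = 39.4868.
Total external benefit = ∫₀^{x_m} (2.558 + 0.443x) dx = 2.558×39.4868 + ½×0.443×39.4868² = 446.3717.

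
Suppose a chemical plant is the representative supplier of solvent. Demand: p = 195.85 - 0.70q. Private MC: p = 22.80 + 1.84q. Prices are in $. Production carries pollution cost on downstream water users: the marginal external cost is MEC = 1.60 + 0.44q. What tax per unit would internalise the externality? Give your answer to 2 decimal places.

Social marginal cost = private MC + MEC = 24.40 + 2.28q.
Set SMC = demand: 24.40 + 2.28q = 195.85 - 0.70q → q* = 57.5336.
The Pigouvian tax equals MEC at q*: 1.60 + 0.44×57.5336 = 26.9148.

tax = $26.91 per unit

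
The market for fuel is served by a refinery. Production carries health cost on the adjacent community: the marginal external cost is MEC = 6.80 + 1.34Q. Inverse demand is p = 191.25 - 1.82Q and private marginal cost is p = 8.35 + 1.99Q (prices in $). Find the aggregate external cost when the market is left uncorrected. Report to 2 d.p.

$1870.45

Market equilibrium (private): 8.35 + 1.99Q = 191.25 - 1.82Q → Q_m = 48.0052.
Total external cost = ∫₀^{Q_m} (6.80 + 1.34Q) dQ = 6.80×48.0052 + ½×1.34×48.0052² = 1870.4498.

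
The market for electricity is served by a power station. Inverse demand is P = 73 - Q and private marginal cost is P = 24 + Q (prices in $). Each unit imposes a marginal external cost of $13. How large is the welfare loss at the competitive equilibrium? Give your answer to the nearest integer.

DWL = $42

Market equilibrium (private): 24 + Q = 73 - Q → Q_m = 24.5000.
Social marginal cost = private MC + MEC = 37 + Q.
Set SMC = demand: 37 + Q = 73 - Q → Q* = 18.0000.
The welfare-loss triangle has base |Q_m − Q*| and height MEC(Q_m) (the vertical gap between SMC and demand is zero at Q* and MEC at Q_m).
DWL = ½ × 6.5000 × 13.0000 = 42.2500.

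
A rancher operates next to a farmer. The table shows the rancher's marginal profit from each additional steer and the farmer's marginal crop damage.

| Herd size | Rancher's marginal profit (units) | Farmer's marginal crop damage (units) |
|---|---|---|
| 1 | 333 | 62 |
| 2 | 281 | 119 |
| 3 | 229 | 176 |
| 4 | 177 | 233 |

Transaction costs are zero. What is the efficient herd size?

Bargaining reaches the level where marginal profit last exceeds marginal crop damage.
That holds through level 3 (229 ≥ 176) but not at 4 (177 < 233).

3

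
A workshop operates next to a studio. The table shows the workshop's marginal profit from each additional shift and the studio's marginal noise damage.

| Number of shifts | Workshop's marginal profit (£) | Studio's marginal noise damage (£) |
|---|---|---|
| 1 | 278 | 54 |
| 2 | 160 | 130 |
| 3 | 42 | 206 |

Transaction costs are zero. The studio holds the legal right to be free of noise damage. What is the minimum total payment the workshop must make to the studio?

£184

Efficient level: marginal profit ≥ marginal noise damage through level 2, so k* = 2.
With the studio holding the right, the workshop must at least compensate total damage at k*: 54 + 130 = 184.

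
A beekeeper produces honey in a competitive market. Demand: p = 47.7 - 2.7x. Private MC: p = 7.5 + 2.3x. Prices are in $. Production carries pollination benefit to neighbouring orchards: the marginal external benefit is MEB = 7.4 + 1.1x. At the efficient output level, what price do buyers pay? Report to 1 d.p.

P = $14.7

Social marginal cost = private MC − MEB = 0.1 + 1.2x.
Set SMC = demand: 0.1 + 1.2x = 47.7 - 2.7x → x* = 12.2051.
Consumer price on the demand curve at x*: 47.7 − 2.7×12.2051 = 14.7462.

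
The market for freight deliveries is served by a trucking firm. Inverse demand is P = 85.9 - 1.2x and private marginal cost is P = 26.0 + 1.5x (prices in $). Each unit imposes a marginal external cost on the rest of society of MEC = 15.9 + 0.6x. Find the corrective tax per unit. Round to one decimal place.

tax = $23.9 per unit

Social marginal cost = private MC + MEC = 41.9 + 2.1x.
Set SMC = demand: 41.9 + 2.1x = 85.9 - 1.2x → x* = 13.3333.
The Pigouvian tax equals MEC at x*: 15.9 + 0.6×13.3333 = 23.9000.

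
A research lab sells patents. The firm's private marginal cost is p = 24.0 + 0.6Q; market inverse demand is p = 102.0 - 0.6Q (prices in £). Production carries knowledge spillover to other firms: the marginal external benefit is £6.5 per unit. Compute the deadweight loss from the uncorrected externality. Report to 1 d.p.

DWL = £17.6

Market equilibrium (private): 24.0 + 0.6Q = 102.0 - 0.6Q → Q_m = 65.0000.
Social marginal cost = private MC − MEB = 17.5 + 0.6Q.
Set SMC = demand: 17.5 + 0.6Q = 102.0 - 0.6Q → Q* = 70.4167.
Height of the DWL triangle at Q_m is demand(Q_m) − SMC(Q_m) = MEB(Q_m) = 6.5000.
DWL = ½ × 5.4167 × 6.5000 = 17.6043.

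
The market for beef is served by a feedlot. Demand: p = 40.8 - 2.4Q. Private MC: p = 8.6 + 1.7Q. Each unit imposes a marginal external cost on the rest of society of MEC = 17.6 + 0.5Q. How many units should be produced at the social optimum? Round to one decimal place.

Social marginal cost = private MC + MEC = 26.2 + 2.2Q.
Set SMC = demand: 26.2 + 2.2Q = 40.8 - 2.4Q → Q* = 3.1739.

Q* = 3.2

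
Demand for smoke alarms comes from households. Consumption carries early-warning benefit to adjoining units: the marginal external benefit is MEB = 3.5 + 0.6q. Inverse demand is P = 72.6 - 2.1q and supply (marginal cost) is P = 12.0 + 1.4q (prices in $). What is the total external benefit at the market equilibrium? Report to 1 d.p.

$150.5

Market equilibrium (private): 12.0 + 1.4q = 72.6 - 2.1q → q_m = 17.3143.
Total external benefit = ∫₀^{q_m} (3.5 + 0.6q) dq = 3.5×17.3143 + ½×0.6×17.3143² = 150.5355.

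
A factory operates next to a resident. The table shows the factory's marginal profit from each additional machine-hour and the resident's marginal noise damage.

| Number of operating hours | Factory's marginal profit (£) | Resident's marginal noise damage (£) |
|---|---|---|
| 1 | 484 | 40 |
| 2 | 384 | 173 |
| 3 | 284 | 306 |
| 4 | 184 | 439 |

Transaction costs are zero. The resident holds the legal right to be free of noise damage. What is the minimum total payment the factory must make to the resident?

£213

Efficient level: marginal profit ≥ marginal noise damage through level 2, so k* = 2.
With the resident holding the right, the factory must at least compensate total damage at k*: 40 + 173 = 213.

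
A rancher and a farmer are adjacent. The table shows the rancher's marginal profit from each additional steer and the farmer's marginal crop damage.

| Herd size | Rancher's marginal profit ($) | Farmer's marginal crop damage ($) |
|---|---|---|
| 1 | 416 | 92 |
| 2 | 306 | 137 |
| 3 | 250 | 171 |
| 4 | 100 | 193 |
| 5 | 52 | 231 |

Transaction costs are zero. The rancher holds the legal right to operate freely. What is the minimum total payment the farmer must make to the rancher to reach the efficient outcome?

Left alone the rancher would choose level 5 (marginal profit stays positive).
Efficient level: k* = 3 (marginal profit ≥ marginal crop damage through 3).
The farmer must at least cover the rancher's forgone profit from cutting 5→3: 100 + 52 = 152.

$152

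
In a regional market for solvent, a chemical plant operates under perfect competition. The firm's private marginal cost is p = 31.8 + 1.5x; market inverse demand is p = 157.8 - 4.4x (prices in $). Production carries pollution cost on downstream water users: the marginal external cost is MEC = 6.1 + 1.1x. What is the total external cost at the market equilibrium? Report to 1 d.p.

$381.1

Market equilibrium (private): 31.8 + 1.5x = 157.8 - 4.4x → x_m = 21.3559.
Total external cost = ∫₀^{x_m} (6.1 + 1.1x) dx = 6.1×21.3559 + ½×1.1×21.3559² = 381.1119.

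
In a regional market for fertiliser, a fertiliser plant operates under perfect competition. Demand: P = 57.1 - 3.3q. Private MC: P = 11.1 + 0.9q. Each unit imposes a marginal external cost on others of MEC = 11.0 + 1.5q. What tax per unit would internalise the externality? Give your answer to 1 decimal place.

tax = 20.2 per unit

Social marginal cost = private MC + MEC = 22.1 + 2.4q.
Set SMC = demand: 22.1 + 2.4q = 57.1 - 3.3q → q* = 6.1404.
The Pigouvian tax equals MEC at q*: 11.0 + 1.5×6.1404 = 20.2106.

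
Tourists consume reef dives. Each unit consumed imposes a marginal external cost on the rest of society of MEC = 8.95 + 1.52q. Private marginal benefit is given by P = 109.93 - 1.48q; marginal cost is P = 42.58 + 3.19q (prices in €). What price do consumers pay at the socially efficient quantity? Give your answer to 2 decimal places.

Social marginal benefit = demand − MEC = 100.98 - 3.00q.
Set SMB = MC: 100.98 - 3.00q = 42.58 + 3.19q → q* = 9.4346.
Consumer price on the demand curve at q*: 109.93 − 1.48×9.4346 = 95.9668.

P = €95.97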